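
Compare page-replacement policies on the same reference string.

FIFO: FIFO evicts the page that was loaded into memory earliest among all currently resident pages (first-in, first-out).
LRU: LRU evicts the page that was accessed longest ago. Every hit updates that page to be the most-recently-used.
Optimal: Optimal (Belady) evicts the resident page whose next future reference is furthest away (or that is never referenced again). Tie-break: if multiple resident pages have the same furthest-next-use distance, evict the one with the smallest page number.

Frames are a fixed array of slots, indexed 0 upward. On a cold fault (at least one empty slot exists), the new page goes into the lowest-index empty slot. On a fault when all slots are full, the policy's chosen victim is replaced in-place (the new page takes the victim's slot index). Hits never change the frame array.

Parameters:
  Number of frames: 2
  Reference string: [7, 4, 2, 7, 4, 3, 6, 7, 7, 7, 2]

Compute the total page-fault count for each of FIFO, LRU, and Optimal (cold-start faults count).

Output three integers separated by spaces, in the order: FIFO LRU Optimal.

Answer: 9 9 7

Derivation:
--- FIFO ---
  step 0: ref 7 -> FAULT, frames=[7,-] (faults so far: 1)
  step 1: ref 4 -> FAULT, frames=[7,4] (faults so far: 2)
  step 2: ref 2 -> FAULT, evict 7, frames=[2,4] (faults so far: 3)
  step 3: ref 7 -> FAULT, evict 4, frames=[2,7] (faults so far: 4)
  step 4: ref 4 -> FAULT, evict 2, frames=[4,7] (faults so far: 5)
  step 5: ref 3 -> FAULT, evict 7, frames=[4,3] (faults so far: 6)
  step 6: ref 6 -> FAULT, evict 4, frames=[6,3] (faults so far: 7)
  step 7: ref 7 -> FAULT, evict 3, frames=[6,7] (faults so far: 8)
  step 8: ref 7 -> HIT, frames=[6,7] (faults so far: 8)
  step 9: ref 7 -> HIT, frames=[6,7] (faults so far: 8)
  step 10: ref 2 -> FAULT, evict 6, frames=[2,7] (faults so far: 9)
  FIFO total faults: 9
--- LRU ---
  step 0: ref 7 -> FAULT, frames=[7,-] (faults so far: 1)
  step 1: ref 4 -> FAULT, frames=[7,4] (faults so far: 2)
  step 2: ref 2 -> FAULT, evict 7, frames=[2,4] (faults so far: 3)
  step 3: ref 7 -> FAULT, evict 4, frames=[2,7] (faults so far: 4)
  step 4: ref 4 -> FAULT, evict 2, frames=[4,7] (faults so far: 5)
  step 5: ref 3 -> FAULT, evict 7, frames=[4,3] (faults so far: 6)
  step 6: ref 6 -> FAULT, evict 4, frames=[6,3] (faults so far: 7)
  step 7: ref 7 -> FAULT, evict 3, frames=[6,7] (faults so far: 8)
  step 8: ref 7 -> HIT, frames=[6,7] (faults so far: 8)
  step 9: ref 7 -> HIT, frames=[6,7] (faults so far: 8)
  step 10: ref 2 -> FAULT, evict 6, frames=[2,7] (faults so far: 9)
  LRU total faults: 9
--- Optimal ---
  step 0: ref 7 -> FAULT, frames=[7,-] (faults so far: 1)
  step 1: ref 4 -> FAULT, frames=[7,4] (faults so far: 2)
  step 2: ref 2 -> FAULT, evict 4, frames=[7,2] (faults so far: 3)
  step 3: ref 7 -> HIT, frames=[7,2] (faults so far: 3)
  step 4: ref 4 -> FAULT, evict 2, frames=[7,4] (faults so far: 4)
  step 5: ref 3 -> FAULT, evict 4, frames=[7,3] (faults so far: 5)
  step 6: ref 6 -> FAULT, evict 3, frames=[7,6] (faults so far: 6)
  step 7: ref 7 -> HIT, frames=[7,6] (faults so far: 6)
  step 8: ref 7 -> HIT, frames=[7,6] (faults so far: 6)
  step 9: ref 7 -> HIT, frames=[7,6] (faults so far: 6)
  step 10: ref 2 -> FAULT, evict 6, frames=[7,2] (faults so far: 7)
  Optimal total faults: 7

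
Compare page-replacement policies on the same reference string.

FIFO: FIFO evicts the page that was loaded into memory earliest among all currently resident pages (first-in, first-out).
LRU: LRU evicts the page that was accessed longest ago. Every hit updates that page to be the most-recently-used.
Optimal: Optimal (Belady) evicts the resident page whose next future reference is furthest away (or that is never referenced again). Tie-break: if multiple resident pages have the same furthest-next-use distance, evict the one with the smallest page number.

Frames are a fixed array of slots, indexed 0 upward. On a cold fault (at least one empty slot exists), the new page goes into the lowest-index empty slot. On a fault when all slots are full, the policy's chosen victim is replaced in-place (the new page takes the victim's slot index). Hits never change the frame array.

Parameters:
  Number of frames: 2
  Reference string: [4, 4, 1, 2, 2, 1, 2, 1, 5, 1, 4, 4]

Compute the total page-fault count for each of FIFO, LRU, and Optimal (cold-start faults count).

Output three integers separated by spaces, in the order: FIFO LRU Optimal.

Answer: 6 5 5

Derivation:
--- FIFO ---
  step 0: ref 4 -> FAULT, frames=[4,-] (faults so far: 1)
  step 1: ref 4 -> HIT, frames=[4,-] (faults so far: 1)
  step 2: ref 1 -> FAULT, frames=[4,1] (faults so far: 2)
  step 3: ref 2 -> FAULT, evict 4, frames=[2,1] (faults so far: 3)
  step 4: ref 2 -> HIT, frames=[2,1] (faults so far: 3)
  step 5: ref 1 -> HIT, frames=[2,1] (faults so far: 3)
  step 6: ref 2 -> HIT, frames=[2,1] (faults so far: 3)
  step 7: ref 1 -> HIT, frames=[2,1] (faults so far: 3)
  step 8: ref 5 -> FAULT, evict 1, frames=[2,5] (faults so far: 4)
  step 9: ref 1 -> FAULT, evict 2, frames=[1,5] (faults so far: 5)
  step 10: ref 4 -> FAULT, evict 5, frames=[1,4] (faults so far: 6)
  step 11: ref 4 -> HIT, frames=[1,4] (faults so far: 6)
  FIFO total faults: 6
--- LRU ---
  step 0: ref 4 -> FAULT, frames=[4,-] (faults so far: 1)
  step 1: ref 4 -> HIT, frames=[4,-] (faults so far: 1)
  step 2: ref 1 -> FAULT, frames=[4,1] (faults so far: 2)
  step 3: ref 2 -> FAULT, evict 4, frames=[2,1] (faults so far: 3)
  step 4: ref 2 -> HIT, frames=[2,1] (faults so far: 3)
  step 5: ref 1 -> HIT, frames=[2,1] (faults so far: 3)
  step 6: ref 2 -> HIT, frames=[2,1] (faults so far: 3)
  step 7: ref 1 -> HIT, frames=[2,1] (faults so far: 3)
  step 8: ref 5 -> FAULT, evict 2, frames=[5,1] (faults so far: 4)
  step 9: ref 1 -> HIT, frames=[5,1] (faults so far: 4)
  step 10: ref 4 -> FAULT, evict 5, frames=[4,1] (faults so far: 5)
  step 11: ref 4 -> HIT, frames=[4,1] (faults so far: 5)
  LRU total faults: 5
--- Optimal ---
  step 0: ref 4 -> FAULT, frames=[4,-] (faults so far: 1)
  step 1: ref 4 -> HIT, frames=[4,-] (faults so far: 1)
  step 2: ref 1 -> FAULT, frames=[4,1] (faults so far: 2)
  step 3: ref 2 -> FAULT, evict 4, frames=[2,1] (faults so far: 3)
  step 4: ref 2 -> HIT, frames=[2,1] (faults so far: 3)
  step 5: ref 1 -> HIT, frames=[2,1] (faults so far: 3)
  step 6: ref 2 -> HIT, frames=[2,1] (faults so far: 3)
  step 7: ref 1 -> HIT, frames=[2,1] (faults so far: 3)
  step 8: ref 5 -> FAULT, evict 2, frames=[5,1] (faults so far: 4)
  step 9: ref 1 -> HIT, frames=[5,1] (faults so far: 4)
  step 10: ref 4 -> FAULT, evict 1, frames=[5,4] (faults so far: 5)
  step 11: ref 4 -> HIT, frames=[5,4] (faults so far: 5)
  Optimal total faults: 5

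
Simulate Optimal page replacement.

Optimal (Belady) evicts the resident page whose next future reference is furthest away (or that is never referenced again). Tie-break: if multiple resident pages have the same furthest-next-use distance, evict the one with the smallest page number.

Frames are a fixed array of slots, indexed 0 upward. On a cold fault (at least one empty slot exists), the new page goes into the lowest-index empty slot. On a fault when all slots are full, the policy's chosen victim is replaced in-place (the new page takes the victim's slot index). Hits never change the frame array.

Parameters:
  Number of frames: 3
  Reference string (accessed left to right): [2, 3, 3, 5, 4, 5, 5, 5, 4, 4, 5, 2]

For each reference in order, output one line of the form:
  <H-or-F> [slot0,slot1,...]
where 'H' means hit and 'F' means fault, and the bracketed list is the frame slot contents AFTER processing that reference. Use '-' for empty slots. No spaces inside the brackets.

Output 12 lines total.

F [2,-,-]
F [2,3,-]
H [2,3,-]
F [2,3,5]
F [2,4,5]
H [2,4,5]
H [2,4,5]
H [2,4,5]
H [2,4,5]
H [2,4,5]
H [2,4,5]
H [2,4,5]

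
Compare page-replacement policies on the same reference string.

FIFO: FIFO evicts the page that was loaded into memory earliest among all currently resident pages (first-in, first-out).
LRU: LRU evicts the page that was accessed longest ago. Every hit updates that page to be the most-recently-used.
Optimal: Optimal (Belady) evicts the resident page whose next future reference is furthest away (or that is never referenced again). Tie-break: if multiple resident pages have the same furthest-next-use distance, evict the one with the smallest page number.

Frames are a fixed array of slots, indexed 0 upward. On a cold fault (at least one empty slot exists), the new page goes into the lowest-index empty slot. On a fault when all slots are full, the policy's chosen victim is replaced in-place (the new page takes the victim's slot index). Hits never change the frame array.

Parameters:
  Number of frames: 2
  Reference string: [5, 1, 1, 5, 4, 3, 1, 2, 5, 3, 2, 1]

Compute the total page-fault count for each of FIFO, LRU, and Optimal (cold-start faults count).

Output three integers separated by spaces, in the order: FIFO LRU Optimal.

Answer: 10 10 8

Derivation:
--- FIFO ---
  step 0: ref 5 -> FAULT, frames=[5,-] (faults so far: 1)
  step 1: ref 1 -> FAULT, frames=[5,1] (faults so far: 2)
  step 2: ref 1 -> HIT, frames=[5,1] (faults so far: 2)
  step 3: ref 5 -> HIT, frames=[5,1] (faults so far: 2)
  step 4: ref 4 -> FAULT, evict 5, frames=[4,1] (faults so far: 3)
  step 5: ref 3 -> FAULT, evict 1, frames=[4,3] (faults so far: 4)
  step 6: ref 1 -> FAULT, evict 4, frames=[1,3] (faults so far: 5)
  step 7: ref 2 -> FAULT, evict 3, frames=[1,2] (faults so far: 6)
  step 8: ref 5 -> FAULT, evict 1, frames=[5,2] (faults so far: 7)
  step 9: ref 3 -> FAULT, evict 2, frames=[5,3] (faults so far: 8)
  step 10: ref 2 -> FAULT, evict 5, frames=[2,3] (faults so far: 9)
  step 11: ref 1 -> FAULT, evict 3, frames=[2,1] (faults so far: 10)
  FIFO total faults: 10
--- LRU ---
  step 0: ref 5 -> FAULT, frames=[5,-] (faults so far: 1)
  step 1: ref 1 -> FAULT, frames=[5,1] (faults so far: 2)
  step 2: ref 1 -> HIT, frames=[5,1] (faults so far: 2)
  step 3: ref 5 -> HIT, frames=[5,1] (faults so far: 2)
  step 4: ref 4 -> FAULT, evict 1, frames=[5,4] (faults so far: 3)
  step 5: ref 3 -> FAULT, evict 5, frames=[3,4] (faults so far: 4)
  step 6: ref 1 -> FAULT, evict 4, frames=[3,1] (faults so far: 5)
  step 7: ref 2 -> FAULT, evict 3, frames=[2,1] (faults so far: 6)
  step 8: ref 5 -> FAULT, evict 1, frames=[2,5] (faults so far: 7)
  step 9: ref 3 -> FAULT, evict 2, frames=[3,5] (faults so far: 8)
  step 10: ref 2 -> FAULT, evict 5, frames=[3,2] (faults so far: 9)
  step 11: ref 1 -> FAULT, evict 3, frames=[1,2] (faults so far: 10)
  LRU total faults: 10
--- Optimal ---
  step 0: ref 5 -> FAULT, frames=[5,-] (faults so far: 1)
  step 1: ref 1 -> FAULT, frames=[5,1] (faults so far: 2)
  step 2: ref 1 -> HIT, frames=[5,1] (faults so far: 2)
  step 3: ref 5 -> HIT, frames=[5,1] (faults so far: 2)
  step 4: ref 4 -> FAULT, evict 5, frames=[4,1] (faults so far: 3)
  step 5: ref 3 -> FAULT, evict 4, frames=[3,1] (faults so far: 4)
  step 6: ref 1 -> HIT, frames=[3,1] (faults so far: 4)
  step 7: ref 2 -> FAULT, evict 1, frames=[3,2] (faults so far: 5)
  step 8: ref 5 -> FAULT, evict 2, frames=[3,5] (faults so far: 6)
  step 9: ref 3 -> HIT, frames=[3,5] (faults so far: 6)
  step 10: ref 2 -> FAULT, evict 3, frames=[2,5] (faults so far: 7)
  step 11: ref 1 -> FAULT, evict 2, frames=[1,5] (faults so far: 8)
  Optimal total faults: 8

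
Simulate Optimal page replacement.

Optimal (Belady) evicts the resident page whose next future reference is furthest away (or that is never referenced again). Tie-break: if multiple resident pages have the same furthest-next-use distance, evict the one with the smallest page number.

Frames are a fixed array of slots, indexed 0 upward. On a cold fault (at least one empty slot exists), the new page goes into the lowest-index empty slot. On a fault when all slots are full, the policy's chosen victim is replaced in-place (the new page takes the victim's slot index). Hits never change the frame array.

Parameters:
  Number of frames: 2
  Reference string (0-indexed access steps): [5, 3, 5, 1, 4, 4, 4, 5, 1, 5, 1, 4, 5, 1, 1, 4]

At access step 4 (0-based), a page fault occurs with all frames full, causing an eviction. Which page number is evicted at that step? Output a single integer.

Step 0: ref 5 -> FAULT, frames=[5,-]
Step 1: ref 3 -> FAULT, frames=[5,3]
Step 2: ref 5 -> HIT, frames=[5,3]
Step 3: ref 1 -> FAULT, evict 3, frames=[5,1]
Step 4: ref 4 -> FAULT, evict 1, frames=[5,4]
At step 4: evicted page 1

Answer: 1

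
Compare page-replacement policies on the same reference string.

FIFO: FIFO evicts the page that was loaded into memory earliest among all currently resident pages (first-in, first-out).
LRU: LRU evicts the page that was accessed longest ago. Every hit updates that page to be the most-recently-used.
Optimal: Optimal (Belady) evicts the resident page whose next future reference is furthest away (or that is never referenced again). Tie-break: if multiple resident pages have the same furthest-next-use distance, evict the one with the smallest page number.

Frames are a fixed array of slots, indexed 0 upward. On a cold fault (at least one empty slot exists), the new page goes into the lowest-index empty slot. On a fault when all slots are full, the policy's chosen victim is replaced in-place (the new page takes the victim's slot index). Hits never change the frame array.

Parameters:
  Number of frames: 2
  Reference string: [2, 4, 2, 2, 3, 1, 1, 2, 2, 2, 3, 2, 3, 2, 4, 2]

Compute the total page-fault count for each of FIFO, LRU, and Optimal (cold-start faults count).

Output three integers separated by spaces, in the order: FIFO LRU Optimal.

--- FIFO ---
  step 0: ref 2 -> FAULT, frames=[2,-] (faults so far: 1)
  step 1: ref 4 -> FAULT, frames=[2,4] (faults so far: 2)
  step 2: ref 2 -> HIT, frames=[2,4] (faults so far: 2)
  step 3: ref 2 -> HIT, frames=[2,4] (faults so far: 2)
  step 4: ref 3 -> FAULT, evict 2, frames=[3,4] (faults so far: 3)
  step 5: ref 1 -> FAULT, evict 4, frames=[3,1] (faults so far: 4)
  step 6: ref 1 -> HIT, frames=[3,1] (faults so far: 4)
  step 7: ref 2 -> FAULT, evict 3, frames=[2,1] (faults so far: 5)
  step 8: ref 2 -> HIT, frames=[2,1] (faults so far: 5)
  step 9: ref 2 -> HIT, frames=[2,1] (faults so far: 5)
  step 10: ref 3 -> FAULT, evict 1, frames=[2,3] (faults so far: 6)
  step 11: ref 2 -> HIT, frames=[2,3] (faults so far: 6)
  step 12: ref 3 -> HIT, frames=[2,3] (faults so far: 6)
  step 13: ref 2 -> HIT, frames=[2,3] (faults so far: 6)
  step 14: ref 4 -> FAULT, evict 2, frames=[4,3] (faults so far: 7)
  step 15: ref 2 -> FAULT, evict 3, frames=[4,2] (faults so far: 8)
  FIFO total faults: 8
--- LRU ---
  step 0: ref 2 -> FAULT, frames=[2,-] (faults so far: 1)
  step 1: ref 4 -> FAULT, frames=[2,4] (faults so far: 2)
  step 2: ref 2 -> HIT, frames=[2,4] (faults so far: 2)
  step 3: ref 2 -> HIT, frames=[2,4] (faults so far: 2)
  step 4: ref 3 -> FAULT, evict 4, frames=[2,3] (faults so far: 3)
  step 5: ref 1 -> FAULT, evict 2, frames=[1,3] (faults so far: 4)
  step 6: ref 1 -> HIT, frames=[1,3] (faults so far: 4)
  step 7: ref 2 -> FAULT, evict 3, frames=[1,2] (faults so far: 5)
  step 8: ref 2 -> HIT, frames=[1,2] (faults so far: 5)
  step 9: ref 2 -> HIT, frames=[1,2] (faults so far: 5)
  step 10: ref 3 -> FAULT, evict 1, frames=[3,2] (faults so far: 6)
  step 11: ref 2 -> HIT, frames=[3,2] (faults so far: 6)
  step 12: ref 3 -> HIT, frames=[3,2] (faults so far: 6)
  step 13: ref 2 -> HIT, frames=[3,2] (faults so far: 6)
  step 14: ref 4 -> FAULT, evict 3, frames=[4,2] (faults so far: 7)
  step 15: ref 2 -> HIT, frames=[4,2] (faults so far: 7)
  LRU total faults: 7
--- Optimal ---
  step 0: ref 2 -> FAULT, frames=[2,-] (faults so far: 1)
  step 1: ref 4 -> FAULT, frames=[2,4] (faults so far: 2)
  step 2: ref 2 -> HIT, frames=[2,4] (faults so far: 2)
  step 3: ref 2 -> HIT, frames=[2,4] (faults so far: 2)
  step 4: ref 3 -> FAULT, evict 4, frames=[2,3] (faults so far: 3)
  step 5: ref 1 -> FAULT, evict 3, frames=[2,1] (faults so far: 4)
  step 6: ref 1 -> HIT, frames=[2,1] (faults so far: 4)
  step 7: ref 2 -> HIT, frames=[2,1] (faults so far: 4)
  step 8: ref 2 -> HIT, frames=[2,1] (faults so far: 4)
  step 9: ref 2 -> HIT, frames=[2,1] (faults so far: 4)
  step 10: ref 3 -> FAULT, evict 1, frames=[2,3] (faults so far: 5)
  step 11: ref 2 -> HIT, frames=[2,3] (faults so far: 5)
  step 12: ref 3 -> HIT, frames=[2,3] (faults so far: 5)
  step 13: ref 2 -> HIT, frames=[2,3] (faults so far: 5)
  step 14: ref 4 -> FAULT, evict 3, frames=[2,4] (faults so far: 6)
  step 15: ref 2 -> HIT, frames=[2,4] (faults so far: 6)
  Optimal total faults: 6

Answer: 8 7 6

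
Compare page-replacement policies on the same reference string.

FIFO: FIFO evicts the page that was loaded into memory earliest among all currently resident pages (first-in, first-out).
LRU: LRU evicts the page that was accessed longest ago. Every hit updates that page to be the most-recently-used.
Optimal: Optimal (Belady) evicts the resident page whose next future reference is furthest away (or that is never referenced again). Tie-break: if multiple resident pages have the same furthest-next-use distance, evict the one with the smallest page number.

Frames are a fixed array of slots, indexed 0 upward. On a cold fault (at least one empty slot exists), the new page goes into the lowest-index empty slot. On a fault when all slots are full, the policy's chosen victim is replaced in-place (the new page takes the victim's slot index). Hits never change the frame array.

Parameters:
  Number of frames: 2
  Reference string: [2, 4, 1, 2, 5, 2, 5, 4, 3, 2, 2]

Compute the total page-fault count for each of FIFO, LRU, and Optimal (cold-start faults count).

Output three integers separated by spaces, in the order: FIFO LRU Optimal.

Answer: 8 8 6

Derivation:
--- FIFO ---
  step 0: ref 2 -> FAULT, frames=[2,-] (faults so far: 1)
  step 1: ref 4 -> FAULT, frames=[2,4] (faults so far: 2)
  step 2: ref 1 -> FAULT, evict 2, frames=[1,4] (faults so far: 3)
  step 3: ref 2 -> FAULT, evict 4, frames=[1,2] (faults so far: 4)
  step 4: ref 5 -> FAULT, evict 1, frames=[5,2] (faults so far: 5)
  step 5: ref 2 -> HIT, frames=[5,2] (faults so far: 5)
  step 6: ref 5 -> HIT, frames=[5,2] (faults so far: 5)
  step 7: ref 4 -> FAULT, evict 2, frames=[5,4] (faults so far: 6)
  step 8: ref 3 -> FAULT, evict 5, frames=[3,4] (faults so far: 7)
  step 9: ref 2 -> FAULT, evict 4, frames=[3,2] (faults so far: 8)
  step 10: ref 2 -> HIT, frames=[3,2] (faults so far: 8)
  FIFO total faults: 8
--- LRU ---
  step 0: ref 2 -> FAULT, frames=[2,-] (faults so far: 1)
  step 1: ref 4 -> FAULT, frames=[2,4] (faults so far: 2)
  step 2: ref 1 -> FAULT, evict 2, frames=[1,4] (faults so far: 3)
  step 3: ref 2 -> FAULT, evict 4, frames=[1,2] (faults so far: 4)
  step 4: ref 5 -> FAULT, evict 1, frames=[5,2] (faults so far: 5)
  step 5: ref 2 -> HIT, frames=[5,2] (faults so far: 5)
  step 6: ref 5 -> HIT, frames=[5,2] (faults so far: 5)
  step 7: ref 4 -> FAULT, evict 2, frames=[5,4] (faults so far: 6)
  step 8: ref 3 -> FAULT, evict 5, frames=[3,4] (faults so far: 7)
  step 9: ref 2 -> FAULT, evict 4, frames=[3,2] (faults so far: 8)
  step 10: ref 2 -> HIT, frames=[3,2] (faults so far: 8)
  LRU total faults: 8
--- Optimal ---
  step 0: ref 2 -> FAULT, frames=[2,-] (faults so far: 1)
  step 1: ref 4 -> FAULT, frames=[2,4] (faults so far: 2)
  step 2: ref 1 -> FAULT, evict 4, frames=[2,1] (faults so far: 3)
  step 3: ref 2 -> HIT, frames=[2,1] (faults so far: 3)
  step 4: ref 5 -> FAULT, evict 1, frames=[2,5] (faults so far: 4)
  step 5: ref 2 -> HIT, frames=[2,5] (faults so far: 4)
  step 6: ref 5 -> HIT, frames=[2,5] (faults so far: 4)
  step 7: ref 4 -> FAULT, evict 5, frames=[2,4] (faults so far: 5)
  step 8: ref 3 -> FAULT, evict 4, frames=[2,3] (faults so far: 6)
  step 9: ref 2 -> HIT, frames=[2,3] (faults so far: 6)
  step 10: ref 2 -> HIT, frames=[2,3] (faults so far: 6)
  Optimal total faults: 6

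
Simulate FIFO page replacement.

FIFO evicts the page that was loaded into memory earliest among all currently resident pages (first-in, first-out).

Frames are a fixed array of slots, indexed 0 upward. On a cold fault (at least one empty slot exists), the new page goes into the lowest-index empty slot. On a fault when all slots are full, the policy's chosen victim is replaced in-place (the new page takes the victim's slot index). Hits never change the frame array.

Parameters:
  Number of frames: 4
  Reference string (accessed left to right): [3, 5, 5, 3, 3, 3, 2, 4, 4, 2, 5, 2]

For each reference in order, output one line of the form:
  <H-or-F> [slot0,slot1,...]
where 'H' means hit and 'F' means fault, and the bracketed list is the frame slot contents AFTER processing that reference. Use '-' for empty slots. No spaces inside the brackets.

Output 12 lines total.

F [3,-,-,-]
F [3,5,-,-]
H [3,5,-,-]
H [3,5,-,-]
H [3,5,-,-]
H [3,5,-,-]
F [3,5,2,-]
F [3,5,2,4]
H [3,5,2,4]
H [3,5,2,4]
H [3,5,2,4]
H [3,5,2,4]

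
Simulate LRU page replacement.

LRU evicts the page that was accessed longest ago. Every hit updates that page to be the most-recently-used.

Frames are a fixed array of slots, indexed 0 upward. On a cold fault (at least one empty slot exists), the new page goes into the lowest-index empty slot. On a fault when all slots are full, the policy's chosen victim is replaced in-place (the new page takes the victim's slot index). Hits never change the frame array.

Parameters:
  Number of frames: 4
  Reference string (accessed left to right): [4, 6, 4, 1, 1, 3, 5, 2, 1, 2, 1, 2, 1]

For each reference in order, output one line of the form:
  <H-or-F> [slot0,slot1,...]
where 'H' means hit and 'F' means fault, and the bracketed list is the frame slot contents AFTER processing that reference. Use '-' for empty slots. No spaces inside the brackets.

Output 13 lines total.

F [4,-,-,-]
F [4,6,-,-]
H [4,6,-,-]
F [4,6,1,-]
H [4,6,1,-]
F [4,6,1,3]
F [4,5,1,3]
F [2,5,1,3]
H [2,5,1,3]
H [2,5,1,3]
H [2,5,1,3]
H [2,5,1,3]
H [2,5,1,3]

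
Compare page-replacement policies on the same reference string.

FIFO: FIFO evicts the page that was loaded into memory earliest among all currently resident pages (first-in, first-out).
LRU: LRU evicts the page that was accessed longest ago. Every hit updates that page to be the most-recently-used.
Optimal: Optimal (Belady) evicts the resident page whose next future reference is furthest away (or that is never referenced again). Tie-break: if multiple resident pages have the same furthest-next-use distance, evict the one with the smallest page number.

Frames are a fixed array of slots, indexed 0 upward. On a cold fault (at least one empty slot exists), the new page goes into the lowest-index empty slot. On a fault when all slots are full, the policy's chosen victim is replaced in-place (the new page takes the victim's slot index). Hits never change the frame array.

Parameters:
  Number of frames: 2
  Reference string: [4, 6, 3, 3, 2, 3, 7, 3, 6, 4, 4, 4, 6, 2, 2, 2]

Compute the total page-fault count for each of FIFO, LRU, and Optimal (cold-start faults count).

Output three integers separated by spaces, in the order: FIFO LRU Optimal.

Answer: 9 8 8

Derivation:
--- FIFO ---
  step 0: ref 4 -> FAULT, frames=[4,-] (faults so far: 1)
  step 1: ref 6 -> FAULT, frames=[4,6] (faults so far: 2)
  step 2: ref 3 -> FAULT, evict 4, frames=[3,6] (faults so far: 3)
  step 3: ref 3 -> HIT, frames=[3,6] (faults so far: 3)
  step 4: ref 2 -> FAULT, evict 6, frames=[3,2] (faults so far: 4)
  step 5: ref 3 -> HIT, frames=[3,2] (faults so far: 4)
  step 6: ref 7 -> FAULT, evict 3, frames=[7,2] (faults so far: 5)
  step 7: ref 3 -> FAULT, evict 2, frames=[7,3] (faults so far: 6)
  step 8: ref 6 -> FAULT, evict 7, frames=[6,3] (faults so far: 7)
  step 9: ref 4 -> FAULT, evict 3, frames=[6,4] (faults so far: 8)
  step 10: ref 4 -> HIT, frames=[6,4] (faults so far: 8)
  step 11: ref 4 -> HIT, frames=[6,4] (faults so far: 8)
  step 12: ref 6 -> HIT, frames=[6,4] (faults so far: 8)
  step 13: ref 2 -> FAULT, evict 6, frames=[2,4] (faults so far: 9)
  step 14: ref 2 -> HIT, frames=[2,4] (faults so far: 9)
  step 15: ref 2 -> HIT, frames=[2,4] (faults so far: 9)
  FIFO total faults: 9
--- LRU ---
  step 0: ref 4 -> FAULT, frames=[4,-] (faults so far: 1)
  step 1: ref 6 -> FAULT, frames=[4,6] (faults so far: 2)
  step 2: ref 3 -> FAULT, evict 4, frames=[3,6] (faults so far: 3)
  step 3: ref 3 -> HIT, frames=[3,6] (faults so far: 3)
  step 4: ref 2 -> FAULT, evict 6, frames=[3,2] (faults so far: 4)
  step 5: ref 3 -> HIT, frames=[3,2] (faults so far: 4)
  step 6: ref 7 -> FAULT, evict 2, frames=[3,7] (faults so far: 5)
  step 7: ref 3 -> HIT, frames=[3,7] (faults so far: 5)
  step 8: ref 6 -> FAULT, evict 7, frames=[3,6] (faults so far: 6)
  step 9: ref 4 -> FAULT, evict 3, frames=[4,6] (faults so far: 7)
  step 10: ref 4 -> HIT, frames=[4,6] (faults so far: 7)
  step 11: ref 4 -> HIT, frames=[4,6] (faults so far: 7)
  step 12: ref 6 -> HIT, frames=[4,6] (faults so far: 7)
  step 13: ref 2 -> FAULT, evict 4, frames=[2,6] (faults so far: 8)
  step 14: ref 2 -> HIT, frames=[2,6] (faults so far: 8)
  step 15: ref 2 -> HIT, frames=[2,6] (faults so far: 8)
  LRU total faults: 8
--- Optimal ---
  step 0: ref 4 -> FAULT, frames=[4,-] (faults so far: 1)
  step 1: ref 6 -> FAULT, frames=[4,6] (faults so far: 2)
  step 2: ref 3 -> FAULT, evict 4, frames=[3,6] (faults so far: 3)
  step 3: ref 3 -> HIT, frames=[3,6] (faults so far: 3)
  step 4: ref 2 -> FAULT, evict 6, frames=[3,2] (faults so far: 4)
  step 5: ref 3 -> HIT, frames=[3,2] (faults so far: 4)
  step 6: ref 7 -> FAULT, evict 2, frames=[3,7] (faults so far: 5)
  step 7: ref 3 -> HIT, frames=[3,7] (faults so far: 5)
  step 8: ref 6 -> FAULT, evict 3, frames=[6,7] (faults so far: 6)
  step 9: ref 4 -> FAULT, evict 7, frames=[6,4] (faults so far: 7)
  step 10: ref 4 -> HIT, frames=[6,4] (faults so far: 7)
  step 11: ref 4 -> HIT, frames=[6,4] (faults so far: 7)
  step 12: ref 6 -> HIT, frames=[6,4] (faults so far: 7)
  step 13: ref 2 -> FAULT, evict 4, frames=[6,2] (faults so far: 8)
  step 14: ref 2 -> HIT, frames=[6,2] (faults so far: 8)
  step 15: ref 2 -> HIT, frames=[6,2] (faults so far: 8)
  Optimal total faults: 8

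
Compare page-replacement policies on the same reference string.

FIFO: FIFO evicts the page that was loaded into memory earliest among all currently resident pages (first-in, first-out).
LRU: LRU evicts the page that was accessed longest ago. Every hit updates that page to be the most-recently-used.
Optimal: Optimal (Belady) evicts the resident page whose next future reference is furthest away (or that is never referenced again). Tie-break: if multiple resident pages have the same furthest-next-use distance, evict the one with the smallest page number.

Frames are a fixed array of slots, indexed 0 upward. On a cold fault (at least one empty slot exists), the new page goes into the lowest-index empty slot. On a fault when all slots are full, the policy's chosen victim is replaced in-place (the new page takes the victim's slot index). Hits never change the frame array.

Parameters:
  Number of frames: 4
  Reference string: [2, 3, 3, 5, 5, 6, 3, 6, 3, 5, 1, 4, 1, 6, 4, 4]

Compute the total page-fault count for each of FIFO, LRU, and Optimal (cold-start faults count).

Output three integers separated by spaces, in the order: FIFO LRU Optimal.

Answer: 6 7 6

Derivation:
--- FIFO ---
  step 0: ref 2 -> FAULT, frames=[2,-,-,-] (faults so far: 1)
  step 1: ref 3 -> FAULT, frames=[2,3,-,-] (faults so far: 2)
  step 2: ref 3 -> HIT, frames=[2,3,-,-] (faults so far: 2)
  step 3: ref 5 -> FAULT, frames=[2,3,5,-] (faults so far: 3)
  step 4: ref 5 -> HIT, frames=[2,3,5,-] (faults so far: 3)
  step 5: ref 6 -> FAULT, frames=[2,3,5,6] (faults so far: 4)
  step 6: ref 3 -> HIT, frames=[2,3,5,6] (faults so far: 4)
  step 7: ref 6 -> HIT, frames=[2,3,5,6] (faults so far: 4)
  step 8: ref 3 -> HIT, frames=[2,3,5,6] (faults so far: 4)
  step 9: ref 5 -> HIT, frames=[2,3,5,6] (faults so far: 4)
  step 10: ref 1 -> FAULT, evict 2, frames=[1,3,5,6] (faults so far: 5)
  step 11: ref 4 -> FAULT, evict 3, frames=[1,4,5,6] (faults so far: 6)
  step 12: ref 1 -> HIT, frames=[1,4,5,6] (faults so far: 6)
  step 13: ref 6 -> HIT, frames=[1,4,5,6] (faults so far: 6)
  step 14: ref 4 -> HIT, frames=[1,4,5,6] (faults so far: 6)
  step 15: ref 4 -> HIT, frames=[1,4,5,6] (faults so far: 6)
  FIFO total faults: 6
--- LRU ---
  step 0: ref 2 -> FAULT, frames=[2,-,-,-] (faults so far: 1)
  step 1: ref 3 -> FAULT, frames=[2,3,-,-] (faults so far: 2)
  step 2: ref 3 -> HIT, frames=[2,3,-,-] (faults so far: 2)
  step 3: ref 5 -> FAULT, frames=[2,3,5,-] (faults so far: 3)
  step 4: ref 5 -> HIT, frames=[2,3,5,-] (faults so far: 3)
  step 5: ref 6 -> FAULT, frames=[2,3,5,6] (faults so far: 4)
  step 6: ref 3 -> HIT, frames=[2,3,5,6] (faults so far: 4)
  step 7: ref 6 -> HIT, frames=[2,3,5,6] (faults so far: 4)
  step 8: ref 3 -> HIT, frames=[2,3,5,6] (faults so far: 4)
  step 9: ref 5 -> HIT, frames=[2,3,5,6] (faults so far: 4)
  step 10: ref 1 -> FAULT, evict 2, frames=[1,3,5,6] (faults so far: 5)
  step 11: ref 4 -> FAULT, evict 6, frames=[1,3,5,4] (faults so far: 6)
  step 12: ref 1 -> HIT, frames=[1,3,5,4] (faults so far: 6)
  step 13: ref 6 -> FAULT, evict 3, frames=[1,6,5,4] (faults so far: 7)
  step 14: ref 4 -> HIT, frames=[1,6,5,4] (faults so far: 7)
  step 15: ref 4 -> HIT, frames=[1,6,5,4] (faults so far: 7)
  LRU total faults: 7
--- Optimal ---
  step 0: ref 2 -> FAULT, frames=[2,-,-,-] (faults so far: 1)
  step 1: ref 3 -> FAULT, frames=[2,3,-,-] (faults so far: 2)
  step 2: ref 3 -> HIT, frames=[2,3,-,-] (faults so far: 2)
  step 3: ref 5 -> FAULT, frames=[2,3,5,-] (faults so far: 3)
  step 4: ref 5 -> HIT, frames=[2,3,5,-] (faults so far: 3)
  step 5: ref 6 -> FAULT, frames=[2,3,5,6] (faults so far: 4)
  step 6: ref 3 -> HIT, frames=[2,3,5,6] (faults so far: 4)
  step 7: ref 6 -> HIT, frames=[2,3,5,6] (faults so far: 4)
  step 8: ref 3 -> HIT, frames=[2,3,5,6] (faults so far: 4)
  step 9: ref 5 -> HIT, frames=[2,3,5,6] (faults so far: 4)
  step 10: ref 1 -> FAULT, evict 2, frames=[1,3,5,6] (faults so far: 5)
  step 11: ref 4 -> FAULT, evict 3, frames=[1,4,5,6] (faults so far: 6)
  step 12: ref 1 -> HIT, frames=[1,4,5,6] (faults so far: 6)
  step 13: ref 6 -> HIT, frames=[1,4,5,6] (faults so far: 6)
  step 14: ref 4 -> HIT, frames=[1,4,5,6] (faults so far: 6)
  step 15: ref 4 -> HIT, frames=[1,4,5,6] (faults so far: 6)
  Optimal total faults: 6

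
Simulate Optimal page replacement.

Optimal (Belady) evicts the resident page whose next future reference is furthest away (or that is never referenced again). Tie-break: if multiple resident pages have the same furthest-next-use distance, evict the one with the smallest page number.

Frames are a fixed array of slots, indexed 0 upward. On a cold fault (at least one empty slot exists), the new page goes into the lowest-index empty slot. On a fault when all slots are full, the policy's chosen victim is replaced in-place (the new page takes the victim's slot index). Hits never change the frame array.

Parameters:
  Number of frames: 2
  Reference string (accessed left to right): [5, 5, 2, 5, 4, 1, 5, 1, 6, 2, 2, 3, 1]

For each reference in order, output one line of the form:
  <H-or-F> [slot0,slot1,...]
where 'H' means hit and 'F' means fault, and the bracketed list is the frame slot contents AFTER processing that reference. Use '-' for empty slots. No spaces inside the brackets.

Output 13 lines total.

F [5,-]
H [5,-]
F [5,2]
H [5,2]
F [5,4]
F [5,1]
H [5,1]
H [5,1]
F [6,1]
F [2,1]
H [2,1]
F [3,1]
H [3,1]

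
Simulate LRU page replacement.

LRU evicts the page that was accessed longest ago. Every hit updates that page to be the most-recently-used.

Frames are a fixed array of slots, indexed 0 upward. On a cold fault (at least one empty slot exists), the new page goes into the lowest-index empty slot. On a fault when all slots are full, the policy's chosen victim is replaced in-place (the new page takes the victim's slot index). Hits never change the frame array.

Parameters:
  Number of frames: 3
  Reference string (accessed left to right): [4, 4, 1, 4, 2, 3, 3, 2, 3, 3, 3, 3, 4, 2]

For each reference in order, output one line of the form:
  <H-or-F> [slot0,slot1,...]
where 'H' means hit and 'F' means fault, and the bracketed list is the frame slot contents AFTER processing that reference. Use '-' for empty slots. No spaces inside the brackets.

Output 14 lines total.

F [4,-,-]
H [4,-,-]
F [4,1,-]
H [4,1,-]
F [4,1,2]
F [4,3,2]
H [4,3,2]
H [4,3,2]
H [4,3,2]
H [4,3,2]
H [4,3,2]
H [4,3,2]
H [4,3,2]
H [4,3,2]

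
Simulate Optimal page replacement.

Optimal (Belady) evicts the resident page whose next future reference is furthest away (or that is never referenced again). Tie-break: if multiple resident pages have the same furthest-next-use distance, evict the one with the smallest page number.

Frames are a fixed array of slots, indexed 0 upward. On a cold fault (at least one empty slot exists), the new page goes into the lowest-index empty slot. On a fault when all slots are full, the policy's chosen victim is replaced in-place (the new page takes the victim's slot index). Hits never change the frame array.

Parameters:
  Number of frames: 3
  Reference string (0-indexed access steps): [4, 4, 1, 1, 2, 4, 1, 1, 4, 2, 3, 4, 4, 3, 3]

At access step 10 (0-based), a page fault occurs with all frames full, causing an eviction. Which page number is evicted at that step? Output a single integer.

Step 0: ref 4 -> FAULT, frames=[4,-,-]
Step 1: ref 4 -> HIT, frames=[4,-,-]
Step 2: ref 1 -> FAULT, frames=[4,1,-]
Step 3: ref 1 -> HIT, frames=[4,1,-]
Step 4: ref 2 -> FAULT, frames=[4,1,2]
Step 5: ref 4 -> HIT, frames=[4,1,2]
Step 6: ref 1 -> HIT, frames=[4,1,2]
Step 7: ref 1 -> HIT, frames=[4,1,2]
Step 8: ref 4 -> HIT, frames=[4,1,2]
Step 9: ref 2 -> HIT, frames=[4,1,2]
Step 10: ref 3 -> FAULT, evict 1, frames=[4,3,2]
At step 10: evicted page 1

Answer: 1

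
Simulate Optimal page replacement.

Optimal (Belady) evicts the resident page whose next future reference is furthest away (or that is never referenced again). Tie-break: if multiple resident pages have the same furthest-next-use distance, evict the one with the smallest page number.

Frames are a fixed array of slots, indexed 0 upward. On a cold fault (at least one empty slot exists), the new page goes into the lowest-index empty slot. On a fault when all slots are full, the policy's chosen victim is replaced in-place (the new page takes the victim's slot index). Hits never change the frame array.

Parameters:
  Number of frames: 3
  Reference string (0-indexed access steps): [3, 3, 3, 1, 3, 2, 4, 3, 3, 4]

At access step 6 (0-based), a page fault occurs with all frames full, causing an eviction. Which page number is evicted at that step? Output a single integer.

Answer: 1

Derivation:
Step 0: ref 3 -> FAULT, frames=[3,-,-]
Step 1: ref 3 -> HIT, frames=[3,-,-]
Step 2: ref 3 -> HIT, frames=[3,-,-]
Step 3: ref 1 -> FAULT, frames=[3,1,-]
Step 4: ref 3 -> HIT, frames=[3,1,-]
Step 5: ref 2 -> FAULT, frames=[3,1,2]
Step 6: ref 4 -> FAULT, evict 1, frames=[3,4,2]
At step 6: evicted page 1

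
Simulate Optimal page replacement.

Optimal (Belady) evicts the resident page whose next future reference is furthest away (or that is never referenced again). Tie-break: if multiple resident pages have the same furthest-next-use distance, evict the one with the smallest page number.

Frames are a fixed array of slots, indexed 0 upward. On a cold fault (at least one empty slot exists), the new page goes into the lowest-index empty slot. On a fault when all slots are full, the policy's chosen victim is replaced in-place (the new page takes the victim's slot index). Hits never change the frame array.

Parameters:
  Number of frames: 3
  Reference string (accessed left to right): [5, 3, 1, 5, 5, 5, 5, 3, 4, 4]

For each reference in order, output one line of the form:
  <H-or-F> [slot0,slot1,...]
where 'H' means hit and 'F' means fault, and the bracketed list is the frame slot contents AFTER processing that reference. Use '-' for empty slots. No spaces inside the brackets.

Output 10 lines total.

F [5,-,-]
F [5,3,-]
F [5,3,1]
H [5,3,1]
H [5,3,1]
H [5,3,1]
H [5,3,1]
H [5,3,1]
F [5,3,4]
H [5,3,4]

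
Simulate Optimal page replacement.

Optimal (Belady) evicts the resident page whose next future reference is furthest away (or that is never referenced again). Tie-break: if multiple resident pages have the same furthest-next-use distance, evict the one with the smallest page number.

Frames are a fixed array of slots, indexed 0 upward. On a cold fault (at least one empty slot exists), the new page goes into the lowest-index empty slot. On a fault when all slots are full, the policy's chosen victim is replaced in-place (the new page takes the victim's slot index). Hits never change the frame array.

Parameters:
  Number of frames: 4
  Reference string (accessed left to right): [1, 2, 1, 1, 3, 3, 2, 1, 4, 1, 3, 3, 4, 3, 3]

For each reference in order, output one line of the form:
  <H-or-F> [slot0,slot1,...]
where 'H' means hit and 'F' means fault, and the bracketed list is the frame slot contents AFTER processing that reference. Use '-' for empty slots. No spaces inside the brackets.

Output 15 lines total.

F [1,-,-,-]
F [1,2,-,-]
H [1,2,-,-]
H [1,2,-,-]
F [1,2,3,-]
H [1,2,3,-]
H [1,2,3,-]
H [1,2,3,-]
F [1,2,3,4]
H [1,2,3,4]
H [1,2,3,4]
H [1,2,3,4]
H [1,2,3,4]
H [1,2,3,4]
H [1,2,3,4]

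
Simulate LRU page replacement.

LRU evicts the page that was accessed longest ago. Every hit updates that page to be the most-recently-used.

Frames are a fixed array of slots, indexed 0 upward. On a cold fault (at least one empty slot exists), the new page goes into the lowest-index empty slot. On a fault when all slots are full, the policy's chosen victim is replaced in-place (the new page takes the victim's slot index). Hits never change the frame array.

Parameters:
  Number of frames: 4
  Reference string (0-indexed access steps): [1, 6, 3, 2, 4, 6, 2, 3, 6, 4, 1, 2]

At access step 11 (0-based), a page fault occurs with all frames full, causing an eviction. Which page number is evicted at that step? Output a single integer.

Answer: 3

Derivation:
Step 0: ref 1 -> FAULT, frames=[1,-,-,-]
Step 1: ref 6 -> FAULT, frames=[1,6,-,-]
Step 2: ref 3 -> FAULT, frames=[1,6,3,-]
Step 3: ref 2 -> FAULT, frames=[1,6,3,2]
Step 4: ref 4 -> FAULT, evict 1, frames=[4,6,3,2]
Step 5: ref 6 -> HIT, frames=[4,6,3,2]
Step 6: ref 2 -> HIT, frames=[4,6,3,2]
Step 7: ref 3 -> HIT, frames=[4,6,3,2]
Step 8: ref 6 -> HIT, frames=[4,6,3,2]
Step 9: ref 4 -> HIT, frames=[4,6,3,2]
Step 10: ref 1 -> FAULT, evict 2, frames=[4,6,3,1]
Step 11: ref 2 -> FAULT, evict 3, frames=[4,6,2,1]
At step 11: evicted page 3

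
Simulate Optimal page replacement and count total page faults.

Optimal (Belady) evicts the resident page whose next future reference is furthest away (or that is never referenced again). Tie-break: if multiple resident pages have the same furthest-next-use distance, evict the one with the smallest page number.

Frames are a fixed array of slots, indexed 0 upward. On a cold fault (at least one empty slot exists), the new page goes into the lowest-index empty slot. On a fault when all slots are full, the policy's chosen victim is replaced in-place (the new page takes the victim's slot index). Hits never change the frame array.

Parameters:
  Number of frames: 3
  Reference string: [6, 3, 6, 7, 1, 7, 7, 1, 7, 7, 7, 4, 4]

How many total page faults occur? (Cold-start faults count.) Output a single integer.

Step 0: ref 6 → FAULT, frames=[6,-,-]
Step 1: ref 3 → FAULT, frames=[6,3,-]
Step 2: ref 6 → HIT, frames=[6,3,-]
Step 3: ref 7 → FAULT, frames=[6,3,7]
Step 4: ref 1 → FAULT (evict 3), frames=[6,1,7]
Step 5: ref 7 → HIT, frames=[6,1,7]
Step 6: ref 7 → HIT, frames=[6,1,7]
Step 7: ref 1 → HIT, frames=[6,1,7]
Step 8: ref 7 → HIT, frames=[6,1,7]
Step 9: ref 7 → HIT, frames=[6,1,7]
Step 10: ref 7 → HIT, frames=[6,1,7]
Step 11: ref 4 → FAULT (evict 1), frames=[6,4,7]
Step 12: ref 4 → HIT, frames=[6,4,7]
Total faults: 5

Answer: 5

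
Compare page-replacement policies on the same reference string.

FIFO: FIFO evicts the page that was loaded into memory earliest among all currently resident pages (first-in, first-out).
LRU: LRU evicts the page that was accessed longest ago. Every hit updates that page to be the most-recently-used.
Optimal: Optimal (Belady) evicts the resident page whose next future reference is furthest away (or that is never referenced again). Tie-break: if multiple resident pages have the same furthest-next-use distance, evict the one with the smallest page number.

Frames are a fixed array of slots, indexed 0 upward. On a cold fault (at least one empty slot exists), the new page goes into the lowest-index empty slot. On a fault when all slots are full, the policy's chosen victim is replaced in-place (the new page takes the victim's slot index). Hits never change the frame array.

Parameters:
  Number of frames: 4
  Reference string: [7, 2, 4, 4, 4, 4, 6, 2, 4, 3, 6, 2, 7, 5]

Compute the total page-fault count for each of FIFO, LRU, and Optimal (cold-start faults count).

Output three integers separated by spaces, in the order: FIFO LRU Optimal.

--- FIFO ---
  step 0: ref 7 -> FAULT, frames=[7,-,-,-] (faults so far: 1)
  step 1: ref 2 -> FAULT, frames=[7,2,-,-] (faults so far: 2)
  step 2: ref 4 -> FAULT, frames=[7,2,4,-] (faults so far: 3)
  step 3: ref 4 -> HIT, frames=[7,2,4,-] (faults so far: 3)
  step 4: ref 4 -> HIT, frames=[7,2,4,-] (faults so far: 3)
  step 5: ref 4 -> HIT, frames=[7,2,4,-] (faults so far: 3)
  step 6: ref 6 -> FAULT, frames=[7,2,4,6] (faults so far: 4)
  step 7: ref 2 -> HIT, frames=[7,2,4,6] (faults so far: 4)
  step 8: ref 4 -> HIT, frames=[7,2,4,6] (faults so far: 4)
  step 9: ref 3 -> FAULT, evict 7, frames=[3,2,4,6] (faults so far: 5)
  step 10: ref 6 -> HIT, frames=[3,2,4,6] (faults so far: 5)
  step 11: ref 2 -> HIT, frames=[3,2,4,6] (faults so far: 5)
  step 12: ref 7 -> FAULT, evict 2, frames=[3,7,4,6] (faults so far: 6)
  step 13: ref 5 -> FAULT, evict 4, frames=[3,7,5,6] (faults so far: 7)
  FIFO total faults: 7
--- LRU ---
  step 0: ref 7 -> FAULT, frames=[7,-,-,-] (faults so far: 1)
  step 1: ref 2 -> FAULT, frames=[7,2,-,-] (faults so far: 2)
  step 2: ref 4 -> FAULT, frames=[7,2,4,-] (faults so far: 3)
  step 3: ref 4 -> HIT, frames=[7,2,4,-] (faults so far: 3)
  step 4: ref 4 -> HIT, frames=[7,2,4,-] (faults so far: 3)
  step 5: ref 4 -> HIT, frames=[7,2,4,-] (faults so far: 3)
  step 6: ref 6 -> FAULT, frames=[7,2,4,6] (faults so far: 4)
  step 7: ref 2 -> HIT, frames=[7,2,4,6] (faults so far: 4)
  step 8: ref 4 -> HIT, frames=[7,2,4,6] (faults so far: 4)
  step 9: ref 3 -> FAULT, evict 7, frames=[3,2,4,6] (faults so far: 5)
  step 10: ref 6 -> HIT, frames=[3,2,4,6] (faults so far: 5)
  step 11: ref 2 -> HIT, frames=[3,2,4,6] (faults so far: 5)
  step 12: ref 7 -> FAULT, evict 4, frames=[3,2,7,6] (faults so far: 6)
  step 13: ref 5 -> FAULT, evict 3, frames=[5,2,7,6] (faults so far: 7)
  LRU total faults: 7
--- Optimal ---
  step 0: ref 7 -> FAULT, frames=[7,-,-,-] (faults so far: 1)
  step 1: ref 2 -> FAULT, frames=[7,2,-,-] (faults so far: 2)
  step 2: ref 4 -> FAULT, frames=[7,2,4,-] (faults so far: 3)
  step 3: ref 4 -> HIT, frames=[7,2,4,-] (faults so far: 3)
  step 4: ref 4 -> HIT, frames=[7,2,4,-] (faults so far: 3)
  step 5: ref 4 -> HIT, frames=[7,2,4,-] (faults so far: 3)
  step 6: ref 6 -> FAULT, frames=[7,2,4,6] (faults so far: 4)
  step 7: ref 2 -> HIT, frames=[7,2,4,6] (faults so far: 4)
  step 8: ref 4 -> HIT, frames=[7,2,4,6] (faults so far: 4)
  step 9: ref 3 -> FAULT, evict 4, frames=[7,2,3,6] (faults so far: 5)
  step 10: ref 6 -> HIT, frames=[7,2,3,6] (faults so far: 5)
  step 11: ref 2 -> HIT, frames=[7,2,3,6] (faults so far: 5)
  step 12: ref 7 -> HIT, frames=[7,2,3,6] (faults so far: 5)
  step 13: ref 5 -> FAULT, evict 2, frames=[7,5,3,6] (faults so far: 6)
  Optimal total faults: 6

Answer: 7 7 6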